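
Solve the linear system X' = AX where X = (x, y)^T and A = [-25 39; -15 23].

Coefficient matrix A = [[-25, 39], [-15, 23]].
Characteristic polynomial det(A - λI) = λ^2 + 2λ + 10 = 0.
Eigenvalues λ = -1 ± 3i (complex conjugate pair).
For λ=-1+3i: an eigenvector is (-2,-1) - i(3,2) = (-2 - 3i, -1 - 2i).
A real fundamental pair from Re and Im of e^((-1+3i)t)v: X_1 = e^(-t)(cos(3t)·(-2,-1) + sin(3t)·(3,2)), X_2 = e^(-t)(sin(3t)·(-2,-1) - cos(3t)·(3,2)).
General solution: C_1X_1 + C_2X_2.

x(t) = 3C_1e^(-t)sin(3t) - 2C_1e^(-t)cos(3t) - 2C_2e^(-t)sin(3t) - 3C_2e^(-t)cos(3t), y(t) = 2C_1e^(-t)sin(3t) - C_1e^(-t)cos(3t) - C_2e^(-t)sin(3t) - 2C_2e^(-t)cos(3t)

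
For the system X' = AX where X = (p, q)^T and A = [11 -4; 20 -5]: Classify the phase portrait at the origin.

A = [[11,-4],[20,-5]]; det(A-λI) = λ^2 - 6λ + 25.
λ = 3 ± 4i: positive real part.

unstable spiral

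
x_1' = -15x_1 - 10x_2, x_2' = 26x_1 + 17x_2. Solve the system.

Coefficient matrix A = [[-15, -10], [26, 17]].
Characteristic polynomial det(A - λI) = λ^2 - 2λ + 5 = 0.
Eigenvalues λ = 1 ± 2i (complex conjugate pair).
For λ=1+2i: an eigenvector is (-1,2) - i(-2,3) = (-1 + 2i, 2 - 3i).
A real fundamental pair from Re and Im of e^((1+2i)t)v: X_1 = e^(t)(cos(2t)·(-1,2) + sin(2t)·(-2,3)), X_2 = e^(t)(sin(2t)·(-1,2) - cos(2t)·(-2,3)).
General solution: C_1X_1 + C_2X_2.

x_1(t) = -2C_1e^(t)sin(2t) - C_1e^(t)cos(2t) - C_2e^(t)sin(2t) + 2C_2e^(t)cos(2t), x_2(t) = 3C_1e^(t)sin(2t) + 2C_1e^(t)cos(2t) + 2C_2e^(t)sin(2t) - 3C_2e^(t)cos(2t)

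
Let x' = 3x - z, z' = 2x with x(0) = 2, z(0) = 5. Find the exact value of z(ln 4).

A = [[3,-1],[2,0]]; eigenvalues λ = 2, 1.
Eigenvectors: (1,1) for λ=2, (-1,-2) for λ=1.
From the initial condition, c_1 = -1, c_2 = -3.
z(ln 4) = (-1)(4^2)(1) + (-3)(4^1)(-2) = 8.

8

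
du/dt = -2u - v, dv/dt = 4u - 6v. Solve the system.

u(t) = K_1e^(-4t) + K_2te^(-4t), v(t) = 2K_1e^(-4t) + 2K_2te^(-4t) - K_2e^(-4t)

Coefficient matrix A = [[-2, -1], [4, -6]].
Characteristic polynomial det(A - λI) = λ^2 + 8λ + 16 = 0.
Single eigenvalue λ = -4 with algebraic multiplicity 2.
Eigenvector v = (1,2); generalized eigenvector w with (A-λI)w=v is (0,-1).
General solution: e^(-4t)[K_1·v + K_2·(t·v + w)].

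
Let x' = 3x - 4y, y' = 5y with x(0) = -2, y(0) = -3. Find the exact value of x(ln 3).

1242

A = [[3,-4],[0,5]]; eigenvalues λ = 3, 5.
Eigenvectors: (-1,0) for λ=3, (2,-1) for λ=5.
From the initial condition, c_1 = 8, c_2 = 3.
x(ln 3) = (8)(3^3)(-1) + (3)(3^5)(2) = 1242.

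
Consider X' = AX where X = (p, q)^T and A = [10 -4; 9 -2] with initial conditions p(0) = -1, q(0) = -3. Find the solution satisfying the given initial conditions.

Coefficient matrix A = [[10, -4], [9, -2]].
Characteristic polynomial det(A - λI) = λ^2 - 8λ + 16 = 0.
Single eigenvalue λ = 4 with algebraic multiplicity 2.
Eigenvector v = (-2,-3); generalized eigenvector w with (A-λI)w=v is (-1,-1).
General solution: e^(4t)[c_1·v + c_2·(t·v + w)].
Applying p(0)=-1, q(0)=-3 gives c_1=2, c_2=-3.

p(t) = 6te^(4t) - e^(4t), q(t) = 9te^(4t) - 3e^(4t)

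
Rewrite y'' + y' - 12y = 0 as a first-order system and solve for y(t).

Let x_1 = y, x_2 = y'. Then x_1' = x_2 and x_2' = 12x_1 - x_2.
A = [[0,1],[12,-1]]; det(A-λI) = λ^2 + λ - 12.
Eigenvalues λ = 3, -4 with eigenvectors (1,3), (1,-4).

y(t) = C_1e^(3t) + C_2e^(-4t)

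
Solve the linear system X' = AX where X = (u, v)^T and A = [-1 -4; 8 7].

u(t) = K_1e^(3t)cos(4t) + K_2e^(3t)sin(4t), v(t) = K_1e^(3t)sin(4t) - K_1e^(3t)cos(4t) - K_2e^(3t)sin(4t) - K_2e^(3t)cos(4t)

Coefficient matrix A = [[-1, -4], [8, 7]].
Characteristic polynomial det(A - λI) = λ^2 - 6λ + 25 = 0.
Eigenvalues λ = 3 ± 4i (complex conjugate pair).
For λ=3+4i: an eigenvector is (1,-1) - i(0,1) = (1, -1 - i).
A real fundamental pair from Re and Im of e^((3+4i)t)v: X_1 = e^(3t)(cos(4t)·(1,-1) + sin(4t)·(0,1)), X_2 = e^(3t)(sin(4t)·(1,-1) - cos(4t)·(0,1)).
General solution: K_1X_1 + K_2X_2.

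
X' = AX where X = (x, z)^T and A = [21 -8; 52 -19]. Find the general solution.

x(t) = C_1e^(t)sin(4t) - C_1e^(t)cos(4t) - C_2e^(t)sin(4t) - C_2e^(t)cos(4t), z(t) = 2C_1e^(t)sin(4t) - 3C_1e^(t)cos(4t) - 3C_2e^(t)sin(4t) - 2C_2e^(t)cos(4t)

Coefficient matrix A = [[21, -8], [52, -19]].
Characteristic polynomial det(A - λI) = λ^2 - 2λ + 17 = 0.
Eigenvalues λ = 1 ± 4i (complex conjugate pair).
For λ=1+4i: an eigenvector is (-1,-3) - i(1,2) = (-1 - i, -3 - 2i).
A real fundamental pair from Re and Im of e^((1+4i)t)v: X_1 = e^(t)(cos(4t)·(-1,-3) + sin(4t)·(1,2)), X_2 = e^(t)(sin(4t)·(-1,-3) - cos(4t)·(1,2)).
General solution: C_1X_1 + C_2X_2.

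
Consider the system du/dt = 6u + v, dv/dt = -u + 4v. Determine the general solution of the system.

Coefficient matrix A = [[6, 1], [-1, 4]].
Characteristic polynomial det(A - λI) = λ^2 - 10λ + 25 = 0.
Single eigenvalue λ = 5 with algebraic multiplicity 2.
Eigenvector v = (1,-1); generalized eigenvector w with (A-λI)w=v is (-2,3).
General solution: e^(5t)[c_1·v + c_2·(t·v + w)].

u(t) = c_1e^(5t) + c_2te^(5t) - 2c_2e^(5t), v(t) = -c_1e^(5t) - c_2te^(5t) + 3c_2e^(5t)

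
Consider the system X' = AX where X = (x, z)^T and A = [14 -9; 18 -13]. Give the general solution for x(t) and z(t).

x(t) = -C_1e^(5t) - C_2e^(-4t), z(t) = -C_1e^(5t) - 2C_2e^(-4t)

Coefficient matrix A = [[14, -9], [18, -13]].
Characteristic polynomial det(A - λI) = λ^2 - λ - 20 = 0.
Eigenvalues λ = 5, -4.
For λ=5: (A-λI) row 1 is [9, -9], so an eigenvector is (-1, -1).
For λ=-4: (A-λI) row 1 is [18, -9], so an eigenvector is (-1, -2).
General solution: C_1e^(5t)(-1,-1) + C_2e^(-4t)(-1,-2).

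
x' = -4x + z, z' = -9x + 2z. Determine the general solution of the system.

Coefficient matrix A = [[-4, 1], [-9, 2]].
Characteristic polynomial det(A - λI) = λ^2 + 2λ + 1 = 0.
Single eigenvalue λ = -1 with algebraic multiplicity 2.
Eigenvector v = (-1,-3); generalized eigenvector w with (A-λI)w=v is (1,2).
General solution: e^(-t)[c_1·v + c_2·(t·v + w)].

x(t) = -c_1e^(-t) - c_2te^(-t) + c_2e^(-t), z(t) = -3c_1e^(-t) - 3c_2te^(-t) + 2c_2e^(-t)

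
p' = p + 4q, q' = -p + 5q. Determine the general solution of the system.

p(t) = 2c_1e^(3t) + 2c_2te^(3t) - c_2e^(3t), q(t) = c_1e^(3t) + c_2te^(3t)

Coefficient matrix A = [[1, 4], [-1, 5]].
Characteristic polynomial det(A - λI) = λ^2 - 6λ + 9 = 0.
Single eigenvalue λ = 3 with algebraic multiplicity 2.
Eigenvector v = (2,1); generalized eigenvector w with (A-λI)w=v is (-1,0).
General solution: e^(3t)[c_1·v + c_2·(t·v + w)].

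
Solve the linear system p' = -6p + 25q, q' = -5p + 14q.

Coefficient matrix A = [[-6, 25], [-5, 14]].
Characteristic polynomial det(A - λI) = λ^2 - 8λ + 41 = 0.
Eigenvalues λ = 4 ± 5i (complex conjugate pair).
For λ=4+5i: an eigenvector is (2,1) - i(1,0) = (2 - i, 1).
A real fundamental pair from Re and Im of e^((4+5i)t)v: X_1 = e^(4t)(cos(5t)·(2,1) + sin(5t)·(1,0)), X_2 = e^(4t)(sin(5t)·(2,1) - cos(5t)·(1,0)).
General solution: C_1X_1 + C_2X_2.

p(t) = C_1e^(4t)sin(5t) + 2C_1e^(4t)cos(5t) + 2C_2e^(4t)sin(5t) - C_2e^(4t)cos(5t), q(t) = C_1e^(4t)cos(5t) + C_2e^(4t)sin(5t)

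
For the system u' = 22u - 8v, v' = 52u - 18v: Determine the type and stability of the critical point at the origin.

A = [[22,-8],[52,-18]]; det(A-λI) = λ^2 - 4λ + 20.
λ = 2 ± 4i: positive real part.

unstable spiral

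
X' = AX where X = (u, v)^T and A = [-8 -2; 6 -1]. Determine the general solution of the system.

Coefficient matrix A = [[-8, -2], [6, -1]].
Characteristic polynomial det(A - λI) = λ^2 + 9λ + 20 = 0.
Eigenvalues λ = -5, -4.
For λ=-5: (A-λI) row 1 is [-3, -2], so an eigenvector is (2, -3).
For λ=-4: (A-λI) row 1 is [-4, -2], so an eigenvector is (1, -2).
General solution: C_1e^(-5t)(2,-3) + C_2e^(-4t)(1,-2).

u(t) = 2C_1e^(-5t) + C_2e^(-4t), v(t) = -3C_1e^(-5t) - 2C_2e^(-4t)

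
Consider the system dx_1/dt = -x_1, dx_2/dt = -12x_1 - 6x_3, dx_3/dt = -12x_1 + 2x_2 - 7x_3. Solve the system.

Coefficient matrix A = [[-1, 0, 0], [-12, 0, -6], [-12, 2, -7]].
det(A - λI) = 0 gives eigenvalues λ = -3, -4, -1.
For λ=-3: eigenvector (0,2,1).
For λ=-4: eigenvector (0,-3,-2).
For λ=-1: eigenvector (1,0,-2).
General solution: c_1e^(-3t)(0,2,1) + c_2e^(-4t)(0,-3,-2) + c_3e^(-t)(1,0,-2).

x_1(t) = c_3e^(-t), x_2(t) = 2c_1e^(-3t) - 3c_2e^(-4t), x_3(t) = c_1e^(-3t) - 2c_2e^(-4t) - 2c_3e^(-t)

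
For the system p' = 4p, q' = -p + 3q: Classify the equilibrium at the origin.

A = [[4,0],[-1,3]]; det(A-λI) = λ^2 - 7λ + 12.
λ = 3, 4: both positive.

unstable node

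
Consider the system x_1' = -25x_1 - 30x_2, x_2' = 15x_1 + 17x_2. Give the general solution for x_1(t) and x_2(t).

x_1(t) = C_1e^(-4t)sin(3t) - 3C_1e^(-4t)cos(3t) - 3C_2e^(-4t)sin(3t) - C_2e^(-4t)cos(3t), x_2(t) = -C_1e^(-4t)sin(3t) + 2C_1e^(-4t)cos(3t) + 2C_2e^(-4t)sin(3t) + C_2e^(-4t)cos(3t)

Coefficient matrix A = [[-25, -30], [15, 17]].
Characteristic polynomial det(A - λI) = λ^2 + 8λ + 25 = 0.
Eigenvalues λ = -4 ± 3i (complex conjugate pair).
For λ=-4+3i: an eigenvector is (-3,2) - i(1,-1) = (-3 - i, 2 + i).
A real fundamental pair from Re and Im of e^((-4+3i)t)v: X_1 = e^(-4t)(cos(3t)·(-3,2) + sin(3t)·(1,-1)), X_2 = e^(-4t)(sin(3t)·(-3,2) - cos(3t)·(1,-1)).
General solution: C_1X_1 + C_2X_2.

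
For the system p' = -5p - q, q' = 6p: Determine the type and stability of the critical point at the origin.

A = [[-5,-1],[6,0]]; det(A-λI) = λ^2 + 5λ + 6.
λ = -3, -2: both negative.

stable node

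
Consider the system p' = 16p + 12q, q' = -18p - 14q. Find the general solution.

p(t) = -2c_1e^(-2t) + c_2e^(4t), q(t) = 3c_1e^(-2t) - c_2e^(4t)

Coefficient matrix A = [[16, 12], [-18, -14]].
Characteristic polynomial det(A - λI) = λ^2 - 2λ - 8 = 0.
Eigenvalues λ = -2, 4.
For λ=-2: (A-λI) row 1 is [18, 12], so an eigenvector is (-2, 3).
For λ=4: (A-λI) row 1 is [12, 12], so an eigenvector is (1, -1).
General solution: c_1e^(-2t)(-2,3) + c_2e^(4t)(1,-1).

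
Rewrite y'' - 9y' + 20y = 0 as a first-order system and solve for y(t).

Let x_1 = y, x_2 = y'. Then x_1' = x_2 and x_2' = -20x_1 + 9x_2.
A = [[0,1],[-20,9]]; det(A-λI) = λ^2 - 9λ + 20.
Eigenvalues λ = 5, 4 with eigenvectors (1,5), (1,4).

y(t) = C_1e^(5t) + C_2e^(4t)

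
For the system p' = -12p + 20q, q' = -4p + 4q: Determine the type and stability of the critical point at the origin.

A = [[-12,20],[-4,4]]; det(A-λI) = λ^2 + 8λ + 32.
λ = -4 ± 4i: negative real part.

stable spiral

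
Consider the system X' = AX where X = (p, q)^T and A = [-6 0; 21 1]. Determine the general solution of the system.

Coefficient matrix A = [[-6, 0], [21, 1]].
Characteristic polynomial det(A - λI) = λ^2 + 5λ - 6 = 0.
Eigenvalues λ = -6, 1.
For λ=-6: (A-λI) row 2 is [21, 7], so an eigenvector is (1, -3).
For λ=1: (A-λI) row 1 is [-7, 0], so an eigenvector is (0, -1).
General solution: K_1e^(-6t)(1,-3) + K_2e^(t)(0,-1).

p(t) = K_1e^(-6t), q(t) = -3K_1e^(-6t) - K_2e^(t)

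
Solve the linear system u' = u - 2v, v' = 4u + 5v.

Coefficient matrix A = [[1, -2], [4, 5]].
Characteristic polynomial det(A - λI) = λ^2 - 6λ + 13 = 0.
Eigenvalues λ = 3 ± 2i (complex conjugate pair).
For λ=3+2i: an eigenvector is (0,1) - i(-1,1) = (0 + i, 1 - i).
A real fundamental pair from Re and Im of e^((3+2i)t)v: X_1 = e^(3t)(cos(2t)·(0,1) + sin(2t)·(-1,1)), X_2 = e^(3t)(sin(2t)·(0,1) - cos(2t)·(-1,1)).
General solution: K_1X_1 + K_2X_2.

u(t) = -K_1e^(3t)sin(2t) + K_2e^(3t)cos(2t), v(t) = K_1e^(3t)sin(2t) + K_1e^(3t)cos(2t) + K_2e^(3t)sin(2t) - K_2e^(3t)cos(2t)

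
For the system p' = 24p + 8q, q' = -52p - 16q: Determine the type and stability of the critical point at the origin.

A = [[24,8],[-52,-16]]; det(A-λI) = λ^2 - 8λ + 32.
λ = 4 ± 4i: positive real part.

unstable spiral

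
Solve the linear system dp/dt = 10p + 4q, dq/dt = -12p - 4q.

p(t) = c_1e^(2t) - 2c_2e^(4t), q(t) = -2c_1e^(2t) + 3c_2e^(4t)

Coefficient matrix A = [[10, 4], [-12, -4]].
Characteristic polynomial det(A - λI) = λ^2 - 6λ + 8 = 0.
Eigenvalues λ = 2, 4.
For λ=2: (A-λI) row 1 is [8, 4], so an eigenvector is (1, -2).
For λ=4: (A-λI) row 1 is [6, 4], so an eigenvector is (-2, 3).
General solution: c_1e^(2t)(1,-2) + c_2e^(4t)(-2,3).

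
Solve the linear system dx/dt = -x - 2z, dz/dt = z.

x(t) = -c_1e^(t) - c_2e^(-t), z(t) = c_1e^(t)

Coefficient matrix A = [[-1, -2], [0, 1]].
Characteristic polynomial det(A - λI) = λ^2 - 1 = 0.
Eigenvalues λ = 1, -1.
For λ=1: (A-λI) row 1 is [-2, -2], so an eigenvector is (-1, 1).
For λ=-1: (A-λI) row 1 is [0, -2], so an eigenvector is (-1, 0).
General solution: c_1e^(t)(-1,1) + c_2e^(-t)(-1,0).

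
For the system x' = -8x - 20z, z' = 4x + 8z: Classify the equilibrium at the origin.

center

A = [[-8,-20],[4,8]]; det(A-λI) = λ^2 + 16.
λ = 0 ± 4i: zero real part.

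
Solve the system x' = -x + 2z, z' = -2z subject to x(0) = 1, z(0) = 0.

x(t) = e^(-t), z(t) = 0

Coefficient matrix A = [[-1, 2], [0, -2]].
Characteristic polynomial det(A - λI) = λ^2 + 3λ + 2 = 0.
Eigenvalues λ = -1, -2.
For λ=-1: (A-λI) row 1 is [0, 2], so an eigenvector is (1, 0).
For λ=-2: (A-λI) row 1 is [1, 2], so an eigenvector is (2, -1).
General solution: c_1e^(-t)(1,0) + c_2e^(-2t)(2,-1).
Applying x(0)=1, z(0)=0 gives c_1=1, c_2=0.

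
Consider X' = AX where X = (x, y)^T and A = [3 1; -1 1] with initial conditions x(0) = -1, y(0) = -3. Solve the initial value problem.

Coefficient matrix A = [[3, 1], [-1, 1]].
Characteristic polynomial det(A - λI) = λ^2 - 4λ + 4 = 0.
Single eigenvalue λ = 2 with algebraic multiplicity 2.
Eigenvector v = (-1,1); generalized eigenvector w with (A-λI)w=v is (1,-2).
General solution: e^(2t)[c_1·v + c_2·(t·v + w)].
Applying x(0)=-1, y(0)=-3 gives c_1=5, c_2=4.

x(t) = -4te^(2t) - e^(2t), y(t) = 4te^(2t) - 3e^(2t)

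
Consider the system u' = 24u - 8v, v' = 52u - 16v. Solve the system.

Coefficient matrix A = [[24, -8], [52, -16]].
Characteristic polynomial det(A - λI) = λ^2 - 8λ + 32 = 0.
Eigenvalues λ = 4 ± 4i (complex conjugate pair).
For λ=4+4i: an eigenvector is (-1,-3) - i(1,2) = (-1 - i, -3 - 2i).
A real fundamental pair from Re and Im of e^((4+4i)t)v: X_1 = e^(4t)(cos(4t)·(-1,-3) + sin(4t)·(1,2)), X_2 = e^(4t)(sin(4t)·(-1,-3) - cos(4t)·(1,2)).
General solution: K_1X_1 + K_2X_2.

u(t) = K_1e^(4t)sin(4t) - K_1e^(4t)cos(4t) - K_2e^(4t)sin(4t) - K_2e^(4t)cos(4t), v(t) = 2K_1e^(4t)sin(4t) - 3K_1e^(4t)cos(4t) - 3K_2e^(4t)sin(4t) - 2K_2e^(4t)cos(4t)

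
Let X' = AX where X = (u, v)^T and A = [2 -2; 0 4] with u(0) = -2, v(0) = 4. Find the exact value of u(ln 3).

-306

A = [[2,-2],[0,4]]; eigenvalues λ = 4, 2.
Eigenvectors: (1,-1) for λ=4, (-1,0) for λ=2.
From the initial condition, c_1 = -4, c_2 = -2.
u(ln 3) = (-4)(3^4)(1) + (-2)(3^2)(-1) = -306.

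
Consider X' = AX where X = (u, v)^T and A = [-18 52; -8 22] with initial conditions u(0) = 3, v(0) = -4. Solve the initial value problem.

u(t) = -67e^(2t)sin(4t) + 3e^(2t)cos(4t), v(t) = -26e^(2t)sin(4t) - 4e^(2t)cos(4t)

Coefficient matrix A = [[-18, 52], [-8, 22]].
Characteristic polynomial det(A - λI) = λ^2 - 4λ + 20 = 0.
Eigenvalues λ = 2 ± 4i (complex conjugate pair).
For λ=2+4i: an eigenvector is (3,1) - i(-2,-1) = (3 + 2i, 1 + i).
A real fundamental pair from Re and Im of e^((2+4i)t)v: X_1 = e^(2t)(cos(4t)·(3,1) + sin(4t)·(-2,-1)), X_2 = e^(2t)(sin(4t)·(3,1) - cos(4t)·(-2,-1)).
General solution: c_1X_1 + c_2X_2.
Applying u(0)=3, v(0)=-4 gives c_1=11, c_2=-15.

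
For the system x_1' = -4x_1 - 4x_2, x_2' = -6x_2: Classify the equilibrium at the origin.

A = [[-4,-4],[0,-6]]; det(A-λI) = λ^2 + 10λ + 24.
λ = -4, -6: both negative.

stable node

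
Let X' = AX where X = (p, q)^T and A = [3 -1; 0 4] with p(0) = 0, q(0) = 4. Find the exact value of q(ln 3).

324

A = [[3,-1],[0,4]]; eigenvalues λ = 4, 3.
Eigenvectors: (-1,1) for λ=4, (-1,0) for λ=3.
From the initial condition, c_1 = 4, c_2 = -4.
q(ln 3) = (4)(3^4)(1) + (-4)(3^3)(0) = 324.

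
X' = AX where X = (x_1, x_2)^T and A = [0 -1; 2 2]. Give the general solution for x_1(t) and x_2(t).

x_1(t) = C_1e^(t)cos(t) + C_2e^(t)sin(t), x_2(t) = C_1e^(t)sin(t) - C_1e^(t)cos(t) - C_2e^(t)sin(t) - C_2e^(t)cos(t)

Coefficient matrix A = [[0, -1], [2, 2]].
Characteristic polynomial det(A - λI) = λ^2 - 2λ + 2 = 0.
Eigenvalues λ = 1 ± i (complex conjugate pair).
For λ=1+i: an eigenvector is (1,-1) - i(0,1) = (1, -1 - i).
A real fundamental pair from Re and Im of e^((1+i)t)v: X_1 = e^(t)(cos(t)·(1,-1) + sin(t)·(0,1)), X_2 = e^(t)(sin(t)·(1,-1) - cos(t)·(0,1)).
General solution: C_1X_1 + C_2X_2.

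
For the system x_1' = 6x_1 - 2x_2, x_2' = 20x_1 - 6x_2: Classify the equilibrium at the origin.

A = [[6,-2],[20,-6]]; det(A-λI) = λ^2 + 4.
λ = 0 ± 2i: zero real part.

center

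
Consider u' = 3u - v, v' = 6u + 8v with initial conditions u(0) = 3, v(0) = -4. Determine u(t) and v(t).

Coefficient matrix A = [[3, -1], [6, 8]].
Characteristic polynomial det(A - λI) = λ^2 - 11λ + 30 = 0.
Eigenvalues λ = 5, 6.
For λ=5: (A-λI) row 1 is [-2, -1], so an eigenvector is (-1, 2).
For λ=6: (A-λI) row 1 is [-3, -1], so an eigenvector is (-1, 3).
General solution: K_1e^(5t)(-1,2) + K_2e^(6t)(-1,3).
Applying u(0)=3, v(0)=-4 gives K_1=-5, K_2=2.

u(t) = -2e^(6t) + 5e^(5t), v(t) = 6e^(6t) - 10e^(5t)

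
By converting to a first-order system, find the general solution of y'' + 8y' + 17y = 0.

Let x_1 = y, x_2 = y'. Then x_1' = x_2 and x_2' = -17x_1 - 8x_2.
A = [[0,1],[-17,-8]]; det(A-λI) = λ^2 + 8λ + 17.
Eigenvalues λ = -4 ± i.

y(t) = C_1e^(-4t)cos(t) + C_2e^(-4t)sin(t)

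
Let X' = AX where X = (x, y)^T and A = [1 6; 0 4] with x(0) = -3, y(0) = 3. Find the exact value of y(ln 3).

243

A = [[1,6],[0,4]]; eigenvalues λ = 1, 4.
Eigenvectors: (-1,0) for λ=1, (-2,-1) for λ=4.
From the initial condition, c_1 = 9, c_2 = -3.
y(ln 3) = (9)(3^1)(0) + (-3)(3^4)(-1) = 243.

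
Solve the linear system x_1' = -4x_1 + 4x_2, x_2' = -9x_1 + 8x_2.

x_1(t) = -2C_1e^(2t) - 2C_2te^(2t) - C_2e^(2t), x_2(t) = -3C_1e^(2t) - 3C_2te^(2t) - 2C_2e^(2t)

Coefficient matrix A = [[-4, 4], [-9, 8]].
Characteristic polynomial det(A - λI) = λ^2 - 4λ + 4 = 0.
Single eigenvalue λ = 2 with algebraic multiplicity 2.
Eigenvector v = (-2,-3); generalized eigenvector w with (A-λI)w=v is (-1,-2).
General solution: e^(2t)[C_1·v + C_2·(t·v + w)].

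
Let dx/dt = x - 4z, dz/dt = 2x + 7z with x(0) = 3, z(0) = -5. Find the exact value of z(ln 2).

A = [[1,-4],[2,7]]; eigenvalues λ = 3, 5.
Eigenvectors: (2,-1) for λ=3, (-1,1) for λ=5.
From the initial condition, c_1 = -2, c_2 = -7.
z(ln 2) = (-2)(2^3)(-1) + (-7)(2^5)(1) = -208.

-208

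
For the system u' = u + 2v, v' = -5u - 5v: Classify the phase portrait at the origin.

stable spiral

A = [[1,2],[-5,-5]]; det(A-λI) = λ^2 + 4λ + 5.
λ = -2 ± i: negative real part.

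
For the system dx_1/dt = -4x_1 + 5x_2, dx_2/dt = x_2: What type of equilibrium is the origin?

saddle

A = [[-4,5],[0,1]]; det(A-λI) = λ^2 + 3λ - 4.
λ = -4, 1: opposite signs.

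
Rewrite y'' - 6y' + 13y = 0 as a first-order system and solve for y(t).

Let x_1 = y, x_2 = y'. Then x_1' = x_2 and x_2' = -13x_1 + 6x_2.
A = [[0,1],[-13,6]]; det(A-λI) = λ^2 - 6λ + 13.
Eigenvalues λ = 3 ± 2i.

y(t) = c_1e^(3t)cos(2t) + c_2e^(3t)sin(2t)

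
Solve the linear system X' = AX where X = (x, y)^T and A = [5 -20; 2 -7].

Coefficient matrix A = [[5, -20], [2, -7]].
Characteristic polynomial det(A - λI) = λ^2 + 2λ + 5 = 0.
Eigenvalues λ = -1 ± 2i (complex conjugate pair).
For λ=-1+2i: an eigenvector is (1,0) - i(3,1) = (1 - 3i, 0 - i).
A real fundamental pair from Re and Im of e^((-1+2i)t)v: X_1 = e^(-t)(cos(2t)·(1,0) + sin(2t)·(3,1)), X_2 = e^(-t)(sin(2t)·(1,0) - cos(2t)·(3,1)).
General solution: C_1X_1 + C_2X_2.

x(t) = 3C_1e^(-t)sin(2t) + C_1e^(-t)cos(2t) + C_2e^(-t)sin(2t) - 3C_2e^(-t)cos(2t), y(t) = C_1e^(-t)sin(2t) - C_2e^(-t)cos(2t)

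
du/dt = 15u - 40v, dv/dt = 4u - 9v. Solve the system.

Coefficient matrix A = [[15, -40], [4, -9]].
Characteristic polynomial det(A - λI) = λ^2 - 6λ + 25 = 0.
Eigenvalues λ = 3 ± 4i (complex conjugate pair).
For λ=3+4i: an eigenvector is (3,1) - i(-1,0) = (3 + i, 1).
A real fundamental pair from Re and Im of e^((3+4i)t)v: X_1 = e^(3t)(cos(4t)·(3,1) + sin(4t)·(-1,0)), X_2 = e^(3t)(sin(4t)·(3,1) - cos(4t)·(-1,0)).
General solution: K_1X_1 + K_2X_2.

u(t) = -K_1e^(3t)sin(4t) + 3K_1e^(3t)cos(4t) + 3K_2e^(3t)sin(4t) + K_2e^(3t)cos(4t), v(t) = K_1e^(3t)cos(4t) + K_2e^(3t)sin(4t)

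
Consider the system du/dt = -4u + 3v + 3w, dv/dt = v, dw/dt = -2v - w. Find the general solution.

Coefficient matrix A = [[-4, 3, 3], [0, 1, 0], [0, -2, -1]].
det(A - λI) = 0 gives eigenvalues λ = -1, 1, -4.
For λ=-1: eigenvector (-1,0,-1).
For λ=1: eigenvector (0,1,-1).
For λ=-4: eigenvector (1,0,0).
General solution: K_1e^(-t)(-1,0,-1) + K_2e^(t)(0,1,-1) + K_3e^(-4t)(1,0,0).

u(t) = -K_1e^(-t) + K_3e^(-4t), v(t) = K_2e^(t), w(t) = -K_1e^(-t) - K_2e^(t)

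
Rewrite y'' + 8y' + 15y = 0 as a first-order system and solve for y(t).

y(t) = K_1e^(-3t) + K_2e^(-5t)

Let x_1 = y, x_2 = y'. Then x_1' = x_2 and x_2' = -15x_1 - 8x_2.
A = [[0,1],[-15,-8]]; det(A-λI) = λ^2 + 8λ + 15.
Eigenvalues λ = -3, -5 with eigenvectors (1,-3), (1,-5).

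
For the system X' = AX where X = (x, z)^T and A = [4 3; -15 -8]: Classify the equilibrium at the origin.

A = [[4,3],[-15,-8]]; det(A-λI) = λ^2 + 4λ + 13.
λ = -2 ± 3i: negative real part.

stable spiral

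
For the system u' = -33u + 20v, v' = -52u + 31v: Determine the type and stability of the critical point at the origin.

A = [[-33,20],[-52,31]]; det(A-λI) = λ^2 + 2λ + 17.
λ = -1 ± 4i: negative real part.

stable spiral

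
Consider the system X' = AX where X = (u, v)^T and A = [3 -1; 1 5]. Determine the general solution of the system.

u(t) = c_1e^(4t) + c_2te^(4t), v(t) = -c_1e^(4t) - c_2te^(4t) - c_2e^(4t)

Coefficient matrix A = [[3, -1], [1, 5]].
Characteristic polynomial det(A - λI) = λ^2 - 8λ + 16 = 0.
Single eigenvalue λ = 4 with algebraic multiplicity 2.
Eigenvector v = (1,-1); generalized eigenvector w with (A-λI)w=v is (0,-1).
General solution: e^(4t)[c_1·v + c_2·(t·v + w)].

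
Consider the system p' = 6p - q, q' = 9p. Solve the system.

p(t) = c_1e^(3t) + c_2te^(3t), q(t) = 3c_1e^(3t) + 3c_2te^(3t) - c_2e^(3t)

Coefficient matrix A = [[6, -1], [9, 0]].
Characteristic polynomial det(A - λI) = λ^2 - 6λ + 9 = 0.
Single eigenvalue λ = 3 with algebraic multiplicity 2.
Eigenvector v = (1,3); generalized eigenvector w with (A-λI)w=v is (0,-1).
General solution: e^(3t)[c_1·v + c_2·(t·v + w)].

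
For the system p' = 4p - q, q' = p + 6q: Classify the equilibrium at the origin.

A = [[4,-1],[1,6]]; det(A-λI) = λ^2 - 10λ + 25.
repeated λ = 5 with a single eigenvector.

unstable improper node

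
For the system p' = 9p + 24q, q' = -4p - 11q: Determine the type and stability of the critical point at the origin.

A = [[9,24],[-4,-11]]; det(A-λI) = λ^2 + 2λ - 3.
λ = 1, -3: opposite signs.

saddle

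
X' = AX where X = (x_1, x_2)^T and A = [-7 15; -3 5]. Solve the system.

x_1(t) = -c_1e^(-t)sin(3t) - 2c_1e^(-t)cos(3t) - 2c_2e^(-t)sin(3t) + c_2e^(-t)cos(3t), x_2(t) = -c_1e^(-t)cos(3t) - c_2e^(-t)sin(3t)

Coefficient matrix A = [[-7, 15], [-3, 5]].
Characteristic polynomial det(A - λI) = λ^2 + 2λ + 10 = 0.
Eigenvalues λ = -1 ± 3i (complex conjugate pair).
For λ=-1+3i: an eigenvector is (-2,-1) - i(-1,0) = (-2 + i, -1).
A real fundamental pair from Re and Im of e^((-1+3i)t)v: X_1 = e^(-t)(cos(3t)·(-2,-1) + sin(3t)·(-1,0)), X_2 = e^(-t)(sin(3t)·(-2,-1) - cos(3t)·(-1,0)).
General solution: c_1X_1 + c_2X_2.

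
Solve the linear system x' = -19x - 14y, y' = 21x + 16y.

x(t) = c_1e^(-5t) - 2c_2e^(2t), y(t) = -c_1e^(-5t) + 3c_2e^(2t)

Coefficient matrix A = [[-19, -14], [21, 16]].
Characteristic polynomial det(A - λI) = λ^2 + 3λ - 10 = 0.
Eigenvalues λ = -5, 2.
For λ=-5: (A-λI) row 1 is [-14, -14], so an eigenvector is (1, -1).
For λ=2: (A-λI) row 1 is [-21, -14], so an eigenvector is (-2, 3).
General solution: c_1e^(-5t)(1,-1) + c_2e^(2t)(-2,3).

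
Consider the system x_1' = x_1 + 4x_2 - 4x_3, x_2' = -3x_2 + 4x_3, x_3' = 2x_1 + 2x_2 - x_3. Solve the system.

x_1(t) = C_1e^(-3t) - 2C_3e^(-t), x_2(t) = -C_1e^(-3t) + C_2e^(t) + 2C_3e^(-t), x_3(t) = C_2e^(t) + C_3e^(-t)

Coefficient matrix A = [[1, 4, -4], [0, -3, 4], [2, 2, -1]].
det(A - λI) = 0 gives eigenvalues λ = -3, 1, -1.
For λ=-3: eigenvector (1,-1,0).
For λ=1: eigenvector (0,1,1).
For λ=-1: eigenvector (-2,2,1).
General solution: C_1e^(-3t)(1,-1,0) + C_2e^(t)(0,1,1) + C_3e^(-t)(-2,2,1).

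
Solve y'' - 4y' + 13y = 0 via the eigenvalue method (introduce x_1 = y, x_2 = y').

y(t) = K_1e^(2t)cos(3t) + K_2e^(2t)sin(3t)

Let x_1 = y, x_2 = y'. Then x_1' = x_2 and x_2' = -13x_1 + 4x_2.
A = [[0,1],[-13,4]]; det(A-λI) = λ^2 - 4λ + 13.
Eigenvalues λ = 2 ± 3i.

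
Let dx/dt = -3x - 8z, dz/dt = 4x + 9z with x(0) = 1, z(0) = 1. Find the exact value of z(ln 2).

92

A = [[-3,-8],[4,9]]; eigenvalues λ = 1, 5.
Eigenvectors: (-2,1) for λ=1, (-1,1) for λ=5.
From the initial condition, c_1 = -2, c_2 = 3.
z(ln 2) = (-2)(2^1)(1) + (3)(2^5)(1) = 92.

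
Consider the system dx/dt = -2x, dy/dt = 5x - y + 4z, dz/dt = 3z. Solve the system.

x(t) = c_1e^(-2t), y(t) = -5c_1e^(-2t) + c_2e^(-t) + c_3e^(3t), z(t) = c_3e^(3t)

Coefficient matrix A = [[-2, 0, 0], [5, -1, 4], [0, 0, 3]].
det(A - λI) = 0 gives eigenvalues λ = -2, -1, 3.
For λ=-2: eigenvector (1,-5,0).
For λ=-1: eigenvector (0,1,0).
For λ=3: eigenvector (0,1,1).
General solution: c_1e^(-2t)(1,-5,0) + c_2e^(-t)(0,1,0) + c_3e^(3t)(0,1,1).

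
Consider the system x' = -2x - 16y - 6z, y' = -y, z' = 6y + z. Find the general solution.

Coefficient matrix A = [[-2, -16, -6], [0, -1, 0], [0, 6, 1]].
det(A - λI) = 0 gives eigenvalues λ = -2, -1, 1.
For λ=-2: eigenvector (1,0,0).
For λ=-1: eigenvector (2,1,-3).
For λ=1: eigenvector (-2,0,1).
General solution: K_1e^(-2t)(1,0,0) + K_2e^(-t)(2,1,-3) + K_3e^(t)(-2,0,1).

x(t) = K_1e^(-2t) + 2K_2e^(-t) - 2K_3e^(t), y(t) = K_2e^(-t), z(t) = -3K_2e^(-t) + K_3e^(t)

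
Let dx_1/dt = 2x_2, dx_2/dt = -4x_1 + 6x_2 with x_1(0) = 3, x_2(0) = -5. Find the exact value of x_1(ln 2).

A = [[0,2],[-4,6]]; eigenvalues λ = 2, 4.
Eigenvectors: (-1,-1) for λ=2, (-1,-2) for λ=4.
From the initial condition, c_1 = -11, c_2 = 8.
x_1(ln 2) = (-11)(2^2)(-1) + (8)(2^4)(-1) = -84.

-84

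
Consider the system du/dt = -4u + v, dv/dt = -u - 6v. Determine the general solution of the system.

Coefficient matrix A = [[-4, 1], [-1, -6]].
Characteristic polynomial det(A - λI) = λ^2 + 10λ + 25 = 0.
Single eigenvalue λ = -5 with algebraic multiplicity 2.
Eigenvector v = (1,-1); generalized eigenvector w with (A-λI)w=v is (3,-2).
General solution: e^(-5t)[K_1·v + K_2·(t·v + w)].

u(t) = K_1e^(-5t) + K_2te^(-5t) + 3K_2e^(-5t), v(t) = -K_1e^(-5t) - K_2te^(-5t) - 2K_2e^(-5t)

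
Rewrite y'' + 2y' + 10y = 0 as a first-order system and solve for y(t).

Let x_1 = y, x_2 = y'. Then x_1' = x_2 and x_2' = -10x_1 - 2x_2.
A = [[0,1],[-10,-2]]; det(A-λI) = λ^2 + 2λ + 10.
Eigenvalues λ = -1 ± 3i.

y(t) = C_1e^(-t)cos(3t) + C_2e^(-t)sin(3t)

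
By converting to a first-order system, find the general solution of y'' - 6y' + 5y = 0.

Let x_1 = y, x_2 = y'. Then x_1' = x_2 and x_2' = -5x_1 + 6x_2.
A = [[0,1],[-5,6]]; det(A-λI) = λ^2 - 6λ + 5.
Eigenvalues λ = 1, 5 with eigenvectors (1,1), (1,5).

y(t) = C_1e^(t) + C_2e^(5t)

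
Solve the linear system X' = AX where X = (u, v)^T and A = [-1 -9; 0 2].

u(t) = K_1e^(-t) + 3K_2e^(2t), v(t) = -K_2e^(2t)

Coefficient matrix A = [[-1, -9], [0, 2]].
Characteristic polynomial det(A - λI) = λ^2 - λ - 2 = 0.
Eigenvalues λ = -1, 2.
For λ=-1: (A-λI) row 1 is [0, -9], so an eigenvector is (1, 0).
For λ=2: (A-λI) row 1 is [-3, -9], so an eigenvector is (3, -1).
General solution: K_1e^(-t)(1,0) + K_2e^(2t)(3,-1).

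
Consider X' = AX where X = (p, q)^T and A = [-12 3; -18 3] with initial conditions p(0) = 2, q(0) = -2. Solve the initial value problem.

p(t) = -6e^(-3t) + 8e^(-6t), q(t) = -18e^(-3t) + 16e^(-6t)

Coefficient matrix A = [[-12, 3], [-18, 3]].
Characteristic polynomial det(A - λI) = λ^2 + 9λ + 18 = 0.
Eigenvalues λ = -3, -6.
For λ=-3: (A-λI) row 1 is [-9, 3], so an eigenvector is (-1, -3).
For λ=-6: (A-λI) row 1 is [-6, 3], so an eigenvector is (-1, -2).
General solution: c_1e^(-3t)(-1,-3) + c_2e^(-6t)(-1,-2).
Applying p(0)=2, q(0)=-2 gives c_1=6, c_2=-8.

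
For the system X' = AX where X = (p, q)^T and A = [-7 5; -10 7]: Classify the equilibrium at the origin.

center

A = [[-7,5],[-10,7]]; det(A-λI) = λ^2 + 1.
λ = 0 ± i: zero real part.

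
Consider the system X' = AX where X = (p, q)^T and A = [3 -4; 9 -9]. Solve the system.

Coefficient matrix A = [[3, -4], [9, -9]].
Characteristic polynomial det(A - λI) = λ^2 + 6λ + 9 = 0.
Single eigenvalue λ = -3 with algebraic multiplicity 2.
Eigenvector v = (2,3); generalized eigenvector w with (A-λI)w=v is (1,1).
General solution: e^(-3t)[C_1·v + C_2·(t·v + w)].

p(t) = 2C_1e^(-3t) + 2C_2te^(-3t) + C_2e^(-3t), q(t) = 3C_1e^(-3t) + 3C_2te^(-3t) + C_2e^(-3t)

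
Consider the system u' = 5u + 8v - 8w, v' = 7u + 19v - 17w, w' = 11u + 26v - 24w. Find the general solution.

Coefficient matrix A = [[5, 8, -8], [7, 19, -17], [11, 26, -24]].
det(A - λI) = 0 gives eigenvalues λ = 1, 2, -3.
For λ=1: eigenvector (2,3,4).
For λ=2: eigenvector (0,1,1).
For λ=-3: eigenvector (-1,-2,-3).
General solution: c_1e^(t)(2,3,4) + c_2e^(2t)(0,1,1) + c_3e^(-3t)(-1,-2,-3).

u(t) = 2c_1e^(t) - c_3e^(-3t), v(t) = 3c_1e^(t) + c_2e^(2t) - 2c_3e^(-3t), w(t) = 4c_1e^(t) + c_2e^(2t) - 3c_3e^(-3t)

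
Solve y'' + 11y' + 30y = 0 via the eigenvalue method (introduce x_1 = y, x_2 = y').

y(t) = c_1e^(-5t) + c_2e^(-6t)

Let x_1 = y, x_2 = y'. Then x_1' = x_2 and x_2' = -30x_1 - 11x_2.
A = [[0,1],[-30,-11]]; det(A-λI) = λ^2 + 11λ + 30.
Eigenvalues λ = -5, -6 with eigenvectors (1,-5), (1,-6).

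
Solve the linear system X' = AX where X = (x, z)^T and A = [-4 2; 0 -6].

Coefficient matrix A = [[-4, 2], [0, -6]].
Characteristic polynomial det(A - λI) = λ^2 + 10λ + 24 = 0.
Eigenvalues λ = -6, -4.
For λ=-6: (A-λI) row 1 is [2, 2], so an eigenvector is (1, -1).
For λ=-4: (A-λI) row 1 is [0, 2], so an eigenvector is (1, 0).
General solution: K_1e^(-6t)(1,-1) + K_2e^(-4t)(1,0).

x(t) = K_1e^(-6t) + K_2e^(-4t), z(t) = -K_1e^(-6t)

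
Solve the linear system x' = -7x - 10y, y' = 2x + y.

Coefficient matrix A = [[-7, -10], [2, 1]].
Characteristic polynomial det(A - λI) = λ^2 + 6λ + 13 = 0.
Eigenvalues λ = -3 ± 2i (complex conjugate pair).
For λ=-3+2i: an eigenvector is (-1,0) - i(2,-1) = (-1 - 2i, 0 + i).
A real fundamental pair from Re and Im of e^((-3+2i)t)v: X_1 = e^(-3t)(cos(2t)·(-1,0) + sin(2t)·(2,-1)), X_2 = e^(-3t)(sin(2t)·(-1,0) - cos(2t)·(2,-1)).
General solution: K_1X_1 + K_2X_2.

x(t) = 2K_1e^(-3t)sin(2t) - K_1e^(-3t)cos(2t) - K_2e^(-3t)sin(2t) - 2K_2e^(-3t)cos(2t), y(t) = -K_1e^(-3t)sin(2t) + K_2e^(-3t)cos(2t)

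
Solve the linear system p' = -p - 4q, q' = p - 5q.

Coefficient matrix A = [[-1, -4], [1, -5]].
Characteristic polynomial det(A - λI) = λ^2 + 6λ + 9 = 0.
Single eigenvalue λ = -3 with algebraic multiplicity 2.
Eigenvector v = (-2,-1); generalized eigenvector w with (A-λI)w=v is (3,2).
General solution: e^(-3t)[C_1·v + C_2·(t·v + w)].

p(t) = -2C_1e^(-3t) - 2C_2te^(-3t) + 3C_2e^(-3t), q(t) = -C_1e^(-3t) - C_2te^(-3t) + 2C_2e^(-3t)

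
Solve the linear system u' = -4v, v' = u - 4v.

u(t) = 2c_1e^(-2t) + 2c_2te^(-2t) + c_2e^(-2t), v(t) = c_1e^(-2t) + c_2te^(-2t)

Coefficient matrix A = [[0, -4], [1, -4]].
Characteristic polynomial det(A - λI) = λ^2 + 4λ + 4 = 0.
Single eigenvalue λ = -2 with algebraic multiplicity 2.
Eigenvector v = (2,1); generalized eigenvector w with (A-λI)w=v is (1,0).
General solution: e^(-2t)[c_1·v + c_2·(t·v + w)].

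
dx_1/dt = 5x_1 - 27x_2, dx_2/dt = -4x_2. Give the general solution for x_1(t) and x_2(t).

Coefficient matrix A = [[5, -27], [0, -4]].
Characteristic polynomial det(A - λI) = λ^2 - λ - 20 = 0.
Eigenvalues λ = -4, 5.
For λ=-4: (A-λI) row 1 is [9, -27], so an eigenvector is (3, 1).
For λ=5: (A-λI) row 1 is [0, -27], so an eigenvector is (-1, 0).
General solution: K_1e^(-4t)(3,1) + K_2e^(5t)(-1,0).

x_1(t) = 3K_1e^(-4t) - K_2e^(5t), x_2(t) = K_1e^(-4t)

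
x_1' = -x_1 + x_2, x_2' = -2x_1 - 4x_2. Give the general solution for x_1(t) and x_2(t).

Coefficient matrix A = [[-1, 1], [-2, -4]].
Characteristic polynomial det(A - λI) = λ^2 + 5λ + 6 = 0.
Eigenvalues λ = -3, -2.
For λ=-3: (A-λI) row 1 is [2, 1], so an eigenvector is (-1, 2).
For λ=-2: (A-λI) row 1 is [1, 1], so an eigenvector is (-1, 1).
General solution: K_1e^(-3t)(-1,2) + K_2e^(-2t)(-1,1).

x_1(t) = -K_1e^(-3t) - K_2e^(-2t), x_2(t) = 2K_1e^(-3t) + K_2e^(-2t)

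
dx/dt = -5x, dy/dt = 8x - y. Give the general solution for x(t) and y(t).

x(t) = -K_1e^(-5t), y(t) = 2K_1e^(-5t) + K_2e^(-t)

Coefficient matrix A = [[-5, 0], [8, -1]].
Characteristic polynomial det(A - λI) = λ^2 + 6λ + 5 = 0.
Eigenvalues λ = -5, -1.
For λ=-5: (A-λI) row 2 is [8, 4], so an eigenvector is (-1, 2).
For λ=-1: (A-λI) row 1 is [-4, 0], so an eigenvector is (0, 1).
General solution: K_1e^(-5t)(-1,2) + K_2e^(-t)(0,1).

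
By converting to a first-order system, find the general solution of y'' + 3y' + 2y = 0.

Let x_1 = y, x_2 = y'. Then x_1' = x_2 and x_2' = -2x_1 - 3x_2.
A = [[0,1],[-2,-3]]; det(A-λI) = λ^2 + 3λ + 2.
Eigenvalues λ = -1, -2 with eigenvectors (1,-1), (1,-2).

y(t) = K_1e^(-t) + K_2e^(-2t)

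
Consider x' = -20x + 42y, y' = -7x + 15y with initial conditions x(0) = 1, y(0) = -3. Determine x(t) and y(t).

Coefficient matrix A = [[-20, 42], [-7, 15]].
Characteristic polynomial det(A - λI) = λ^2 + 5λ - 6 = 0.
Eigenvalues λ = 1, -6.
For λ=1: (A-λI) row 1 is [-21, 42], so an eigenvector is (2, 1).
For λ=-6: (A-λI) row 1 is [-14, 42], so an eigenvector is (-3, -1).
General solution: K_1e^(t)(2,1) + K_2e^(-6t)(-3,-1).
Applying x(0)=1, y(0)=-3 gives K_1=-10, K_2=-7.

x(t) = -20e^(t) + 21e^(-6t), y(t) = -10e^(t) + 7e^(-6t)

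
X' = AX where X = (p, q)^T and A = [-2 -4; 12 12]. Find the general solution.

Coefficient matrix A = [[-2, -4], [12, 12]].
Characteristic polynomial det(A - λI) = λ^2 - 10λ + 24 = 0.
Eigenvalues λ = 6, 4.
For λ=6: (A-λI) row 1 is [-8, -4], so an eigenvector is (1, -2).
For λ=4: (A-λI) row 1 is [-6, -4], so an eigenvector is (-2, 3).
General solution: c_1e^(6t)(1,-2) + c_2e^(4t)(-2,3).

p(t) = c_1e^(6t) - 2c_2e^(4t), q(t) = -2c_1e^(6t) + 3c_2e^(4t)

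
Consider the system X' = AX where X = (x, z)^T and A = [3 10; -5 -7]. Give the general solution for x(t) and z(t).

Coefficient matrix A = [[3, 10], [-5, -7]].
Characteristic polynomial det(A - λI) = λ^2 + 4λ + 29 = 0.
Eigenvalues λ = -2 ± 5i (complex conjugate pair).
For λ=-2+5i: an eigenvector is (-1,0) - i(-1,1) = (-1 + i, 0 - i).
A real fundamental pair from Re and Im of e^((-2+5i)t)v: X_1 = e^(-2t)(cos(5t)·(-1,0) + sin(5t)·(-1,1)), X_2 = e^(-2t)(sin(5t)·(-1,0) - cos(5t)·(-1,1)).
General solution: K_1X_1 + K_2X_2.

x(t) = -K_1e^(-2t)sin(5t) - K_1e^(-2t)cos(5t) - K_2e^(-2t)sin(5t) + K_2e^(-2t)cos(5t), z(t) = K_1e^(-2t)sin(5t) - K_2e^(-2t)cos(5t)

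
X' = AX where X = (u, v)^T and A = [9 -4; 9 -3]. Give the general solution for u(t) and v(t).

Coefficient matrix A = [[9, -4], [9, -3]].
Characteristic polynomial det(A - λI) = λ^2 - 6λ + 9 = 0.
Single eigenvalue λ = 3 with algebraic multiplicity 2.
Eigenvector v = (2,3); generalized eigenvector w with (A-λI)w=v is (1,1).
General solution: e^(3t)[c_1·v + c_2·(t·v + w)].

u(t) = 2c_1e^(3t) + 2c_2te^(3t) + c_2e^(3t), v(t) = 3c_1e^(3t) + 3c_2te^(3t) + c_2e^(3t)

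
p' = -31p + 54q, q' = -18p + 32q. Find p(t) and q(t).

Coefficient matrix A = [[-31, 54], [-18, 32]].
Characteristic polynomial det(A - λI) = λ^2 - λ - 20 = 0.
Eigenvalues λ = -4, 5.
For λ=-4: (A-λI) row 1 is [-27, 54], so an eigenvector is (-2, -1).
For λ=5: (A-λI) row 1 is [-36, 54], so an eigenvector is (3, 2).
General solution: C_1e^(-4t)(-2,-1) + C_2e^(5t)(3,2).

p(t) = -2C_1e^(-4t) + 3C_2e^(5t), q(t) = -C_1e^(-4t) + 2C_2e^(5t)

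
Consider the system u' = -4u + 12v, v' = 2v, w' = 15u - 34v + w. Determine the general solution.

u(t) = K_1e^(-4t) + 2K_2e^(2t), v(t) = K_2e^(2t), w(t) = -3K_1e^(-4t) - 4K_2e^(2t) + K_3e^(t)

Coefficient matrix A = [[-4, 12, 0], [0, 2, 0], [15, -34, 1]].
det(A - λI) = 0 gives eigenvalues λ = -4, 2, 1.
For λ=-4: eigenvector (1,0,-3).
For λ=2: eigenvector (2,1,-4).
For λ=1: eigenvector (0,0,1).
General solution: K_1e^(-4t)(1,0,-3) + K_2e^(2t)(2,1,-4) + K_3e^(t)(0,0,1).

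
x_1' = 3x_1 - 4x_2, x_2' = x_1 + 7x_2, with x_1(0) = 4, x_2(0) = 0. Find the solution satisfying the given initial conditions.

x_1(t) = -8te^(5t) + 4e^(5t), x_2(t) = 4te^(5t)

Coefficient matrix A = [[3, -4], [1, 7]].
Characteristic polynomial det(A - λI) = λ^2 - 10λ + 25 = 0.
Single eigenvalue λ = 5 with algebraic multiplicity 2.
Eigenvector v = (-2,1); generalized eigenvector w with (A-λI)w=v is (-1,1).
General solution: e^(5t)[C_1·v + C_2·(t·v + w)].
Applying x_1(0)=4, x_2(0)=0 gives C_1=-4, C_2=4.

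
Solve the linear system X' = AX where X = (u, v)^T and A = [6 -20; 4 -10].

u(t) = -C_1e^(-2t)sin(4t) + 2C_1e^(-2t)cos(4t) + 2C_2e^(-2t)sin(4t) + C_2e^(-2t)cos(4t), v(t) = C_1e^(-2t)cos(4t) + C_2e^(-2t)sin(4t)

Coefficient matrix A = [[6, -20], [4, -10]].
Characteristic polynomial det(A - λI) = λ^2 + 4λ + 20 = 0.
Eigenvalues λ = -2 ± 4i (complex conjugate pair).
For λ=-2+4i: an eigenvector is (2,1) - i(-1,0) = (2 + i, 1).
A real fundamental pair from Re and Im of e^((-2+4i)t)v: X_1 = e^(-2t)(cos(4t)·(2,1) + sin(4t)·(-1,0)), X_2 = e^(-2t)(sin(4t)·(2,1) - cos(4t)·(-1,0)).
General solution: C_1X_1 + C_2X_2.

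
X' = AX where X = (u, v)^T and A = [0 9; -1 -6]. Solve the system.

Coefficient matrix A = [[0, 9], [-1, -6]].
Characteristic polynomial det(A - λI) = λ^2 + 6λ + 9 = 0.
Single eigenvalue λ = -3 with algebraic multiplicity 2.
Eigenvector v = (3,-1); generalized eigenvector w with (A-λI)w=v is (-2,1).
General solution: e^(-3t)[K_1·v + K_2·(t·v + w)].

u(t) = 3K_1e^(-3t) + 3K_2te^(-3t) - 2K_2e^(-3t), v(t) = -K_1e^(-3t) - K_2te^(-3t) + K_2e^(-3t)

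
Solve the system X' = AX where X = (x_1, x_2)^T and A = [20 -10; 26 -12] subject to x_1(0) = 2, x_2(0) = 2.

Coefficient matrix A = [[20, -10], [26, -12]].
Characteristic polynomial det(A - λI) = λ^2 - 8λ + 20 = 0.
Eigenvalues λ = 4 ± 2i (complex conjugate pair).
For λ=4+2i: an eigenvector is (2,3) - i(1,2) = (2 - i, 3 - 2i).
A real fundamental pair from Re and Im of e^((4+2i)t)v: X_1 = e^(4t)(cos(2t)·(2,3) + sin(2t)·(1,2)), X_2 = e^(4t)(sin(2t)·(2,3) - cos(2t)·(1,2)).
General solution: K_1X_1 + K_2X_2.
Applying x_1(0)=2, x_2(0)=2 gives K_1=2, K_2=2.

x_1(t) = 6e^(4t)sin(2t) + 2e^(4t)cos(2t), x_2(t) = 10e^(4t)sin(2t) + 2e^(4t)cos(2t)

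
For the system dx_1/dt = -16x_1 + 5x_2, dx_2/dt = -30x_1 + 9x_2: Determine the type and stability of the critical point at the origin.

stable node

A = [[-16,5],[-30,9]]; det(A-λI) = λ^2 + 7λ + 6.
λ = -1, -6: both negative.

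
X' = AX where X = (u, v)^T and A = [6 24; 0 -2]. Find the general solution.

u(t) = -C_1e^(6t) - 3C_2e^(-2t), v(t) = C_2e^(-2t)

Coefficient matrix A = [[6, 24], [0, -2]].
Characteristic polynomial det(A - λI) = λ^2 - 4λ - 12 = 0.
Eigenvalues λ = 6, -2.
For λ=6: (A-λI) row 1 is [0, 24], so an eigenvector is (-1, 0).
For λ=-2: (A-λI) row 1 is [8, 24], so an eigenvector is (-3, 1).
General solution: C_1e^(6t)(-1,0) + C_2e^(-2t)(-3,1).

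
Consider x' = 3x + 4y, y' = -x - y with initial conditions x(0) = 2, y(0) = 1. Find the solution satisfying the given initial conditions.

x(t) = 8te^(t) + 2e^(t), y(t) = -4te^(t) + e^(t)

Coefficient matrix A = [[3, 4], [-1, -1]].
Characteristic polynomial det(A - λI) = λ^2 - 2λ + 1 = 0.
Single eigenvalue λ = 1 with algebraic multiplicity 2.
Eigenvector v = (2,-1); generalized eigenvector w with (A-λI)w=v is (-3,2).
General solution: e^(t)[K_1·v + K_2·(t·v + w)].
Applying x(0)=2, y(0)=1 gives K_1=7, K_2=4.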